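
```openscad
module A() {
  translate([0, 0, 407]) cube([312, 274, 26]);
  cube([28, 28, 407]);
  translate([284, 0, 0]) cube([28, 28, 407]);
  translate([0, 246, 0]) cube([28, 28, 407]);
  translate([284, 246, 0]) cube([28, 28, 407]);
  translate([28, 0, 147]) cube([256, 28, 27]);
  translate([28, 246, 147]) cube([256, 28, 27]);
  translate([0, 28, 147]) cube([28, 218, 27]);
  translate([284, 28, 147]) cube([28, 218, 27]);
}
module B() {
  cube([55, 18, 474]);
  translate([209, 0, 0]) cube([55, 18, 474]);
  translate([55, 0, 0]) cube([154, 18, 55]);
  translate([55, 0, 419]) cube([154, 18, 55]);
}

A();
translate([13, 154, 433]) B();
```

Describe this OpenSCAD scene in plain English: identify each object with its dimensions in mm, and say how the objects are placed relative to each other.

A is a four-legged stool. The seat is a 312×274×26 mm slab whose top surface is at z = 433 mm; four square legs, each 28×28 mm in cross-section, run from the floor (z = 0) to the underside of the seat, each flush with a corner of the seat. Four stretchers, 28 mm wide and 27 mm tall, connect adjacent legs with their undersides at z = 147 mm, each running between the inner faces of the legs it joins and aligned with the legs' outer faces on the other axis.

B is a picture frame with a 154×364 mm rectangular opening (x by z) and a uniform 55 mm border on every side. Frame depth is 18 mm along y. It is built from two vertical stiles running the full outside height and two horizontal rails spanning the gap between the stiles.

The picture frame is on top of the stool.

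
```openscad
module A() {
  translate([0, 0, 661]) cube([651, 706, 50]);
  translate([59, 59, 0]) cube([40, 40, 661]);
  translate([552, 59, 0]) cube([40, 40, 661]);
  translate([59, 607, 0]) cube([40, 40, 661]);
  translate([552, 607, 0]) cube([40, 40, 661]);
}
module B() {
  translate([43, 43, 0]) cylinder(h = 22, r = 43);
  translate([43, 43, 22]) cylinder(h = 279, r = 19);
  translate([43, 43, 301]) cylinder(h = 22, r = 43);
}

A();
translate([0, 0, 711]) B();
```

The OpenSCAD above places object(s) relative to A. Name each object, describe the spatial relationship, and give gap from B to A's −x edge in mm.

The spool's min-x is at 0; the table's min-x is 0; gap = 0 mm.

A is a table. B is a spool. The spool is on top of the table. The gap from the spool to the table's −x edge is 0 mm.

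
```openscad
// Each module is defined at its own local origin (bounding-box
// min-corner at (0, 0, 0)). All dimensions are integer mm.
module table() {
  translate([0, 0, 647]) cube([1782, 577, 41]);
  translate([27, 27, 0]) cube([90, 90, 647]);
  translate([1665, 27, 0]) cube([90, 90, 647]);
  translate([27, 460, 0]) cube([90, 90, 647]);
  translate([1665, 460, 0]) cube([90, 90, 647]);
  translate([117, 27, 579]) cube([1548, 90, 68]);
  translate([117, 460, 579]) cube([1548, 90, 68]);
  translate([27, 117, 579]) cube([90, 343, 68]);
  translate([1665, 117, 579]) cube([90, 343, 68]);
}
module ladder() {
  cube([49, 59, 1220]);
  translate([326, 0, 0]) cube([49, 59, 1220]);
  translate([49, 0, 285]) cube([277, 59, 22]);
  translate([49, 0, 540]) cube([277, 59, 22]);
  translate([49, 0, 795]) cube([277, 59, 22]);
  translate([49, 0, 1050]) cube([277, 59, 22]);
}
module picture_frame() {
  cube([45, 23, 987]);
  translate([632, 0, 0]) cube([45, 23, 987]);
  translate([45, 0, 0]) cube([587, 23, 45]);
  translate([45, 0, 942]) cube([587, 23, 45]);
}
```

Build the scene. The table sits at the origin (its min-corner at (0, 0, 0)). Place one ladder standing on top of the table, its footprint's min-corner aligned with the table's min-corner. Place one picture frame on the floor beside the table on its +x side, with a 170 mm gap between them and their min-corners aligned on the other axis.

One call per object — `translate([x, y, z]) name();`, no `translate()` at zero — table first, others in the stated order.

table();
translate([0, 0, 688]) ladder();
translate([1952, 0, 0]) picture_frame();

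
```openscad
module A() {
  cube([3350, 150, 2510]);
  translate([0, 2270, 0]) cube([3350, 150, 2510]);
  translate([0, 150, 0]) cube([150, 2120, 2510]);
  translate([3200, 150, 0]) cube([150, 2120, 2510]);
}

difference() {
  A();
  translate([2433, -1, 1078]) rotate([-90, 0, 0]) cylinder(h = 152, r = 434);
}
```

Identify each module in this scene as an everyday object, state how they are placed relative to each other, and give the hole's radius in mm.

A is a house frame. The house frame has a circular hole through its front wall. The hole's radius is 434 mm.

The subtracted cylinder has r = 434 mm.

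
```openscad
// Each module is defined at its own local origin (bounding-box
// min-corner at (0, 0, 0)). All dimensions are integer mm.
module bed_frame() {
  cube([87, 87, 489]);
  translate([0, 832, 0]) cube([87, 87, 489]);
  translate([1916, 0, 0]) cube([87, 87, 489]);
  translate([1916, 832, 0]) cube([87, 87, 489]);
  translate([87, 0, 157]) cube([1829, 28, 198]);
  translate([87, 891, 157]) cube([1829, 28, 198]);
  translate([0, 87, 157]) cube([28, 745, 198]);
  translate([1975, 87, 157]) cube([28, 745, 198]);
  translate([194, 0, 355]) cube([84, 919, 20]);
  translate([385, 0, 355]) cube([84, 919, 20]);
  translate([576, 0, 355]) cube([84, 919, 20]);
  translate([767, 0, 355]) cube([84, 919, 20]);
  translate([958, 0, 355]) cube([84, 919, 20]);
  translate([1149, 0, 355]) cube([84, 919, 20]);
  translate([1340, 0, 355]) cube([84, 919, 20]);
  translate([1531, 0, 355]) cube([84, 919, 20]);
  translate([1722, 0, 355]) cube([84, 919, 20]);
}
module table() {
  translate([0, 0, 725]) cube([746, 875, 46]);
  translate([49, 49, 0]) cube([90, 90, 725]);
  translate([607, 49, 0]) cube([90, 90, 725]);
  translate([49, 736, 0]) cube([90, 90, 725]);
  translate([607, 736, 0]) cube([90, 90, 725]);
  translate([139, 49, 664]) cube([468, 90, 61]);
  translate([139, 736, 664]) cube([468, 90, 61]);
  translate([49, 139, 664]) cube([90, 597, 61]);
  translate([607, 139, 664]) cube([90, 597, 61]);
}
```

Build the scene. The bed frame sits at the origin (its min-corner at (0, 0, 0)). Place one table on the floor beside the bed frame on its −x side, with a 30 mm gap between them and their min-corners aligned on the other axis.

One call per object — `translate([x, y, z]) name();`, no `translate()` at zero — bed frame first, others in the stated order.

bed_frame();
translate([-776, 0, 0]) table();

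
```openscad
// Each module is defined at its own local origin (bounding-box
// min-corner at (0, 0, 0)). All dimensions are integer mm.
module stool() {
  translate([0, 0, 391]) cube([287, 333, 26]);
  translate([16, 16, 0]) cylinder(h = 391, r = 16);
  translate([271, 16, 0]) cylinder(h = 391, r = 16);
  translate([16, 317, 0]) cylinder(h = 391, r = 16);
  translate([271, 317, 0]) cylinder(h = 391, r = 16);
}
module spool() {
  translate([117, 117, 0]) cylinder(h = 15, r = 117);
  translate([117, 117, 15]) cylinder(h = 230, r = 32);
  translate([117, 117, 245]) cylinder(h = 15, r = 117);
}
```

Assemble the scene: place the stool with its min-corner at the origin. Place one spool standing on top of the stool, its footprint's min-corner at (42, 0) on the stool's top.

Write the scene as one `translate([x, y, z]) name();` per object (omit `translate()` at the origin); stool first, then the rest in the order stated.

stool();
translate([42, 0, 417]) spool();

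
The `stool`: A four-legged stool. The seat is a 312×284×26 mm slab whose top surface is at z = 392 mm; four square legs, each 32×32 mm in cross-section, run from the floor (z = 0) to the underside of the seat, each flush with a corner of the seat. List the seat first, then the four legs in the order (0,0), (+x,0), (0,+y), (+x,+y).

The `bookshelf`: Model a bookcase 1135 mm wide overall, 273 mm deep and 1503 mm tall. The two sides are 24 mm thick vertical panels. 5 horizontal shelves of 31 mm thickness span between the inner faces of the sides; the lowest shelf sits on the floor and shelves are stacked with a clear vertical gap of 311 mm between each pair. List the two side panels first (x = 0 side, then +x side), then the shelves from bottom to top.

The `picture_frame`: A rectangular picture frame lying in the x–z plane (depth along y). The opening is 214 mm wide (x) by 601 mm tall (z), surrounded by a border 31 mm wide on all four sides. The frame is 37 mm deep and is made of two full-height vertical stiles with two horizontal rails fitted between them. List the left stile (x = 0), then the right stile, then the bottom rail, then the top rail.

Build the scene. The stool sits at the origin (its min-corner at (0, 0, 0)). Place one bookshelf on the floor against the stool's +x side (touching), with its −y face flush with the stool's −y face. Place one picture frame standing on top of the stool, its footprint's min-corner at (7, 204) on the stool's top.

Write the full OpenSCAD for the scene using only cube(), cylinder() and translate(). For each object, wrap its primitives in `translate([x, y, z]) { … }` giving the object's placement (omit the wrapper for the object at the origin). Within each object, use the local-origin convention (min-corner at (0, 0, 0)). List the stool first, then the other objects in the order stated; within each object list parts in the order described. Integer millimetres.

translate([0, 0, 366]) cube([312, 284, 26]);
cube([32, 32, 366]);
translate([280, 0, 0]) cube([32, 32, 366]);
translate([0, 252, 0]) cube([32, 32, 366]);
translate([280, 252, 0]) cube([32, 32, 366]);
translate([312, 0, 0]) {
  cube([24, 273, 1503]);
  translate([1111, 0, 0]) cube([24, 273, 1503]);
  translate([24, 0, 0]) cube([1087, 273, 31]);
  translate([24, 0, 342]) cube([1087, 273, 31]);
  translate([24, 0, 684]) cube([1087, 273, 31]);
  translate([24, 0, 1026]) cube([1087, 273, 31]);
  translate([24, 0, 1368]) cube([1087, 273, 31]);
}
translate([7, 204, 392]) {
  cube([31, 37, 663]);
  translate([245, 0, 0]) cube([31, 37, 663]);
  translate([31, 0, 0]) cube([214, 37, 31]);
  translate([31, 0, 632]) cube([214, 37, 31]);
}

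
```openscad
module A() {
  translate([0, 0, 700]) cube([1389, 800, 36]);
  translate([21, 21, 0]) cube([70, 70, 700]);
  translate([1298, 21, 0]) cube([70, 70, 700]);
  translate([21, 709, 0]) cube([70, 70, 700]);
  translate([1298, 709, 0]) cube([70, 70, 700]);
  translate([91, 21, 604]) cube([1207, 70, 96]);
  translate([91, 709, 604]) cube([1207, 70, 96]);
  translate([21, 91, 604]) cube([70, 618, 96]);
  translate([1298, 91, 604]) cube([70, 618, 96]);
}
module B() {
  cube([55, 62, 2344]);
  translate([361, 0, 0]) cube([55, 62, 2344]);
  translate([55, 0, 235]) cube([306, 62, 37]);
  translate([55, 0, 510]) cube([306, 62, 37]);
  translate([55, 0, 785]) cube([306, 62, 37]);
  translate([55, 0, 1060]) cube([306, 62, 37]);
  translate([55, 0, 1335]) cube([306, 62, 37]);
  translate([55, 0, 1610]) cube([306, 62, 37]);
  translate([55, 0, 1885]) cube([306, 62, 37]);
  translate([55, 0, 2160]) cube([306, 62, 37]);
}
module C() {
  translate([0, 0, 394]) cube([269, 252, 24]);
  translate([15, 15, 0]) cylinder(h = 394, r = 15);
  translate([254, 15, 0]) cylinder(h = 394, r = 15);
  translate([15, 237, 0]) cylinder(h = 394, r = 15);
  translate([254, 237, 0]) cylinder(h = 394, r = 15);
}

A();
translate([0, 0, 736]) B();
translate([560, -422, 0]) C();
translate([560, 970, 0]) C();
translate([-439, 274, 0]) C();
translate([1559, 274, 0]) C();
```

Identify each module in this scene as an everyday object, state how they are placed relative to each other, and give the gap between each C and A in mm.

Each stool's nearest face is 170 mm from the table's bounding box.

A is a table. B is a ladder. C is a stool. The ladder is on top of the table. Four stools sit around the table at the −y, +y, −x, +x sides. The gap between each stool and the table is 170 mm.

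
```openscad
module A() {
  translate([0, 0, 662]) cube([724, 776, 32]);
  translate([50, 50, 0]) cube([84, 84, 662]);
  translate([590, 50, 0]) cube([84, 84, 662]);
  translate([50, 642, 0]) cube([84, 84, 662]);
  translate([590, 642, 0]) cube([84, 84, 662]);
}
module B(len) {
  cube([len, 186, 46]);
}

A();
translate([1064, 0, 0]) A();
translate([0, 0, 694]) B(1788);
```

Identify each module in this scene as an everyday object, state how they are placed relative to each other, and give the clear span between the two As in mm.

A is a table. B is a beam. A beam spans the tops of two tables. The clear span between the two tables is 340 mm.

Second table starts at x = 1064; first ends at x = 724; clear span = 1064 − 724 = 340 mm.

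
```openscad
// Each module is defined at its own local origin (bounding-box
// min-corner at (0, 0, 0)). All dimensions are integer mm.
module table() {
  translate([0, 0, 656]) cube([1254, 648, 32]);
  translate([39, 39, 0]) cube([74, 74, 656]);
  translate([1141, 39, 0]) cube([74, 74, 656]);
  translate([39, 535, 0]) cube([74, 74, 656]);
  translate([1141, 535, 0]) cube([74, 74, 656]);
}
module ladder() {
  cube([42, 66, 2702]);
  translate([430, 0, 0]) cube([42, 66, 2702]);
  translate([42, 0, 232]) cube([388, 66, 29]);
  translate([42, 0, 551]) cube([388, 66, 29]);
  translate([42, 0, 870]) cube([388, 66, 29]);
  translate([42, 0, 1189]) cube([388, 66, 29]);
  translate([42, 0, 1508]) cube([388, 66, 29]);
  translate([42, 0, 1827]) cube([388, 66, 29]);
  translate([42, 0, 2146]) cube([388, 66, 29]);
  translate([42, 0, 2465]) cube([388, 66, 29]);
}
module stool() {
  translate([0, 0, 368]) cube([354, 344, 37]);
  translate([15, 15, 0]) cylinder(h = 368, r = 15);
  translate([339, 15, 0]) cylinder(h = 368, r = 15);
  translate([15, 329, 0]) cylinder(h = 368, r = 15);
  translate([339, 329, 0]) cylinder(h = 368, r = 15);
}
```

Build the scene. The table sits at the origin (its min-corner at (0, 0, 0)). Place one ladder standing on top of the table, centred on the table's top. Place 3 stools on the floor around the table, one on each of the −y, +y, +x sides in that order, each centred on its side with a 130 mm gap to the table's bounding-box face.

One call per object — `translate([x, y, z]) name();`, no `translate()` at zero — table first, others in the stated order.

table();
translate([391, 291, 688]) ladder();
translate([450, -474, 0]) stool();
translate([450, 778, 0]) stool();
translate([1384, 152, 0]) stool();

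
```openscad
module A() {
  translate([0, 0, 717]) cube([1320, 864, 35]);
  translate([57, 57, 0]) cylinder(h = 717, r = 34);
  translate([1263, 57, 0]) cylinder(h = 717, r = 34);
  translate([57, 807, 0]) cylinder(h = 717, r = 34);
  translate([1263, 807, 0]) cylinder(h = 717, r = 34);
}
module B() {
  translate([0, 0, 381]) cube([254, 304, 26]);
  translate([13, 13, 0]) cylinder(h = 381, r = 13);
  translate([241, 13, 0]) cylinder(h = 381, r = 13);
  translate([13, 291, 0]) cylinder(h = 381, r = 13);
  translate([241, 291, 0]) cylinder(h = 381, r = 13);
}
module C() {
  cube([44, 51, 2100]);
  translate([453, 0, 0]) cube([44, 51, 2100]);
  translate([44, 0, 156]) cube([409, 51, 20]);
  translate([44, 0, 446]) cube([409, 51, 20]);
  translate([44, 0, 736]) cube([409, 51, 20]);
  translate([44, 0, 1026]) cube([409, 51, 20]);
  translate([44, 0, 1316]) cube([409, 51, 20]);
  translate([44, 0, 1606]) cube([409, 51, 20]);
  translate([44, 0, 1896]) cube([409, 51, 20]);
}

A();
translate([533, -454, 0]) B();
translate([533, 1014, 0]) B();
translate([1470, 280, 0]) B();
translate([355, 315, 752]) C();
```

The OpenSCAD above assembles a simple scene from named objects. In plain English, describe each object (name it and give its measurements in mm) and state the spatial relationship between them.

A is a table with a 1320×864 mm rectangular top, 35 mm thick, top surface at z = 752 mm, supported by four round legs of 68 mm diameter, each leg's bounding box inset 23 mm from the nearest pair of top edges, running from the floor.

B is a four-legged stool. The seat is 254×304 mm, 26 mm thick, top at z = 407 mm. It stands on four round legs, each 26 mm in diameter, from z = 0 to the seat underside, each leg's axis is inset half a diameter from the nearest pair of seat edges (so the leg's bounding box is flush with the corner).

C is a wooden ladder with two side rails of 44×51 mm section and 2100 mm height, set 497 mm apart overall. Between them run 7 rectangular rungs (51 mm deep, 20 mm thick), front faces flush with the rails' −y face. The bottom of the first rung is 156 mm above the floor and each subsequent rung is 290 mm higher than the one below.

Three stools sit around the table at the −y, +y, +x sides. The ladder is on top of the table.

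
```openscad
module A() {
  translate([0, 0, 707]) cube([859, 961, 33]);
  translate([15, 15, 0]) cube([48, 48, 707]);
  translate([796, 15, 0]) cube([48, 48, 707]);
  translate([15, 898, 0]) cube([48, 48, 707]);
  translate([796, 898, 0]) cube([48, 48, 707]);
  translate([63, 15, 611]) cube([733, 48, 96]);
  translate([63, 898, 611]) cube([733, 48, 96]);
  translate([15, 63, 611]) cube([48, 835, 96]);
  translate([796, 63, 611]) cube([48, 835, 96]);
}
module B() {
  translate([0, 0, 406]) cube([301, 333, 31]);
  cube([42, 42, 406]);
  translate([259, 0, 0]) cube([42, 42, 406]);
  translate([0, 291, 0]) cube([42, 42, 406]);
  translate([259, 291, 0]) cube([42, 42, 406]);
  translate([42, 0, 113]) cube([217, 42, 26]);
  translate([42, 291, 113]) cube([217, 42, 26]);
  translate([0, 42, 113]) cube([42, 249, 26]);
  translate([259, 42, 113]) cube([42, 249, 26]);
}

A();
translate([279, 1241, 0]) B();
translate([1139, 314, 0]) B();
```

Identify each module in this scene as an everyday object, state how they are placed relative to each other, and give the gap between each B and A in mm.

A is a table. B is a stool. Two stools sit around the table at the +y, +x sides. The gap between each stool and the table is 280 mm.

Each stool's nearest face is 280 mm from the table's bounding box.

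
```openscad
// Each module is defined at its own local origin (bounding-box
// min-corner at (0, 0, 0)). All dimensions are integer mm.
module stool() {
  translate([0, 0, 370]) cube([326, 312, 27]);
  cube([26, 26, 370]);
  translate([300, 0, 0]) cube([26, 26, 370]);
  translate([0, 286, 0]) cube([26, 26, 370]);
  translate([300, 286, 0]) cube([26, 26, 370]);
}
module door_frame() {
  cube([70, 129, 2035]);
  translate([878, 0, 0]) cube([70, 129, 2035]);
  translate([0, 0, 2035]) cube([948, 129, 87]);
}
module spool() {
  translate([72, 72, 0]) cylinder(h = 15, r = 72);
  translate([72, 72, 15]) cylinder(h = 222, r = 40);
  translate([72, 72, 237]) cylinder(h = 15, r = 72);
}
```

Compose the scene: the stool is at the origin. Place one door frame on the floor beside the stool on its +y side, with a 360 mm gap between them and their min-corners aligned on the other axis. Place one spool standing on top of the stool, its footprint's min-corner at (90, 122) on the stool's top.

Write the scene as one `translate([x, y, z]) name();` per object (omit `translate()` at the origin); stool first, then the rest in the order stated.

stool();
translate([0, 672, 0]) door_frame();
translate([90, 122, 397]) spool();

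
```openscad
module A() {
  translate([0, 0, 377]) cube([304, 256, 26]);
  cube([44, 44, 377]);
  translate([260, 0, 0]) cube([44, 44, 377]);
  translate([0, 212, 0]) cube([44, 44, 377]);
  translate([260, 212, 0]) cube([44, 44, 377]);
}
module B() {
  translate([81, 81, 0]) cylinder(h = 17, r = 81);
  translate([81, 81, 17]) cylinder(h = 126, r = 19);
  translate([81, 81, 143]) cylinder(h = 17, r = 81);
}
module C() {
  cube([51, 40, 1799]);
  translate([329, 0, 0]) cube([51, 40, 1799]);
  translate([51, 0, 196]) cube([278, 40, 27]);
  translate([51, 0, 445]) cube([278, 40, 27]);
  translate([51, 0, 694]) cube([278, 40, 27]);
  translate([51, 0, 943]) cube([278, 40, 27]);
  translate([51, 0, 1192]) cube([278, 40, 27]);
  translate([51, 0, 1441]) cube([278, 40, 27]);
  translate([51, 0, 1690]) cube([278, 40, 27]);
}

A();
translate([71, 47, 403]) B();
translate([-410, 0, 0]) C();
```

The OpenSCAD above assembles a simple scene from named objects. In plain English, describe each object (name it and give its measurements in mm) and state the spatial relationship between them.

A is a four-legged stool. The seat is a 304×256×26 mm slab whose top surface is at z = 403 mm; four square legs, each 44×44 mm in cross-section, run from the floor (z = 0) to the underside of the seat, each flush with a corner of the seat.

B is a spool: two coaxial disc flanges of radius 81 mm and thickness 17 mm, joined by a core cylinder of radius 19 mm and height 126 mm. The lower flange rests on z = 0 and the three cylinders share a vertical axis.

C is a straight ladder. Two 51×40 mm vertical rails, 1799 mm tall, stand 380 mm apart (outside-to-outside) with their front faces coplanar on the −y side. 7 rungs, each 40 mm deep and 27 mm tall, span between the inner faces of the rails, front faces flush with the rails. The lowest rung's underside is at z = 196 mm and rungs are spaced 249 mm apart (underside to underside).

The spool is on top of the stool, centred. The ladder is on the floor beside the stool on its −x side.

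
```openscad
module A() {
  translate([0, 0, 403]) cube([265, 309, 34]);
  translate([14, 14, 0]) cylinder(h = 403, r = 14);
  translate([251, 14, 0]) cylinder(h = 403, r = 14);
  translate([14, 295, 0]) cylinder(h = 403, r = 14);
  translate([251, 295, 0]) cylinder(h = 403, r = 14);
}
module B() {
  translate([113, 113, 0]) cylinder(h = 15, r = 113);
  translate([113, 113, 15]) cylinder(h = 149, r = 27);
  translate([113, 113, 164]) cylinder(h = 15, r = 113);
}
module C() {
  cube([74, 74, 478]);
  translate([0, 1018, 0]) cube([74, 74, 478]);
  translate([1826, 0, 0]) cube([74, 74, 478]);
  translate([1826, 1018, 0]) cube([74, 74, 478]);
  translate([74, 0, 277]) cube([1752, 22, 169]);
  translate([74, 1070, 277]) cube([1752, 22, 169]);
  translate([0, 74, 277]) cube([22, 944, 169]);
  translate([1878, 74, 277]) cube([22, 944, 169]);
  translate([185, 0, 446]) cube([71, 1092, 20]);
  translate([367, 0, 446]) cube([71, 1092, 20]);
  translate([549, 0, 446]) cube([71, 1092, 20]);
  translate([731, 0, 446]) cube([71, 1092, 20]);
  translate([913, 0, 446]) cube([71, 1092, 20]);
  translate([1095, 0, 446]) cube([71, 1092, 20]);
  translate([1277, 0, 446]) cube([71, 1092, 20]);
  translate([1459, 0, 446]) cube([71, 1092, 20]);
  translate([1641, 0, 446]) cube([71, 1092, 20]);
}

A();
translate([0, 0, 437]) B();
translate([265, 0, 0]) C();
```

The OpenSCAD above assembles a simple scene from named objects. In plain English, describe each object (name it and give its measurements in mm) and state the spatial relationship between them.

A is a simple wooden stool: a rectangular seat 265 mm (x) by 309 mm (y), 34 mm thick, top face at z = 437 mm, on four round legs, each 28 mm in diameter. The legs rest on z = 0, each leg's axis is inset half a diameter from the nearest pair of seat edges (so the leg's bounding box is flush with the corner).

B is a spool: two coaxial disc flanges of radius 113 mm and thickness 15 mm, joined by a core cylinder of radius 27 mm and height 149 mm. The lower flange rests on z = 0 and the three cylinders share a vertical axis.

C is a bed frame 1900 mm long (x) by 1092 mm wide (y). Four 74×74 mm corner posts, 478 mm tall, at the corners of the footprint. Four rails of 22 mm thickness and 169 mm height run between adjacent posts with their undersides at z = 277 mm, their outer faces flush with the outside of the frame (the two x-running rails run between the posts' inner faces; the two y-running rails run between the posts' inner faces). 9 slats, each 71 mm wide (x) and 20 mm thick, lie across the top of the two x-running rails, running the full 1092 mm width of the frame in y; the slats are evenly spaced along x between the inner faces of the end posts with equal gaps (rounded down to the nearest mm) at the −x end and between each pair — any rounding remainder accumulates at the +x end.

The spool is on top of the stool. The bed frame is against the stool's +x side, with their −y faces flush.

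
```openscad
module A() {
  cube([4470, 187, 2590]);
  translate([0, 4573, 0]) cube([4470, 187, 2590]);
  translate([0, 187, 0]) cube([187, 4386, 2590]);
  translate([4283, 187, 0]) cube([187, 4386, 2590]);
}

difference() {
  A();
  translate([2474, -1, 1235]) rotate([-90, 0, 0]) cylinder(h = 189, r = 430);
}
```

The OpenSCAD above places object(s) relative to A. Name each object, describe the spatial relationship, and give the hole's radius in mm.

A is a house frame. The house frame has a circular hole through its front wall. The hole's radius is 430 mm.

The subtracted cylinder has r = 430 mm.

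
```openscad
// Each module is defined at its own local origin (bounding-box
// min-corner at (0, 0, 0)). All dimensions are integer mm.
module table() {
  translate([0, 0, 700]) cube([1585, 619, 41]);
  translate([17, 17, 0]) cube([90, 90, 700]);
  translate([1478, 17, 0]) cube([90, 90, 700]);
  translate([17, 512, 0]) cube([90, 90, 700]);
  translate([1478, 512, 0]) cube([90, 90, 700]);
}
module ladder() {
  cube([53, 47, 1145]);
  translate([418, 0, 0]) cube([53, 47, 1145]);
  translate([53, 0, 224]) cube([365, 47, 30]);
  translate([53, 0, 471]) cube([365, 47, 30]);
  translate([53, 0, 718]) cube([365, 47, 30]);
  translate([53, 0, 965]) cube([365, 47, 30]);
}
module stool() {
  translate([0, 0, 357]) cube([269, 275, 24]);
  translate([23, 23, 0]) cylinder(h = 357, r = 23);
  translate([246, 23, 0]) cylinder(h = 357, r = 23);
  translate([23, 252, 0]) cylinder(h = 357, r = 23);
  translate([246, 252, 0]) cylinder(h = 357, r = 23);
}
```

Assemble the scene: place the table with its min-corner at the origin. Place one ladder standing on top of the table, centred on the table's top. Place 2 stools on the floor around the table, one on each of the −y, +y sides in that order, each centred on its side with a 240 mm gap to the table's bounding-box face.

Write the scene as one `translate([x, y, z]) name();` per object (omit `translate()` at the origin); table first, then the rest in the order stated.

table();
translate([557, 286, 741]) ladder();
translate([658, -515, 0]) stool();
translate([658, 859, 0]) stool();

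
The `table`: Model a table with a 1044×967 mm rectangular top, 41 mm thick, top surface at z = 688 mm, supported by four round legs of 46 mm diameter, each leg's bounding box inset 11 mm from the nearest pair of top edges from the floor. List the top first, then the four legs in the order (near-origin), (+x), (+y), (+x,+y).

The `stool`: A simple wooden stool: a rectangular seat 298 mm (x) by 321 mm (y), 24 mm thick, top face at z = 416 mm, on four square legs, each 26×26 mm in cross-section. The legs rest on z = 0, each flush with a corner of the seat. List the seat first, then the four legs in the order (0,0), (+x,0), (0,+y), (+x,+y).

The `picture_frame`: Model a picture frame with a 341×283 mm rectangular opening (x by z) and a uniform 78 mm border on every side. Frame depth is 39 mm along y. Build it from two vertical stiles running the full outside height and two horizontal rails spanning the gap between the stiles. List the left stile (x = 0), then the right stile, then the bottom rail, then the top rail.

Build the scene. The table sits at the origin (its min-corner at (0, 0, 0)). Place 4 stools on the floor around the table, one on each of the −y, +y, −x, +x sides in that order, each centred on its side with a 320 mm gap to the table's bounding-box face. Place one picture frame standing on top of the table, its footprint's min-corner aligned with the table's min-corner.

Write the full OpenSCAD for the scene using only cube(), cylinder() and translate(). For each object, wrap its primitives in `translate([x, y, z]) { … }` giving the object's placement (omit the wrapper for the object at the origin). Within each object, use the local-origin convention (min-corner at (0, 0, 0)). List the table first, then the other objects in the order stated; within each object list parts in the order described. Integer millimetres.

translate([0, 0, 647]) cube([1044, 967, 41]);
translate([34, 34, 0]) cylinder(h = 647, r = 23);
translate([1010, 34, 0]) cylinder(h = 647, r = 23);
translate([34, 933, 0]) cylinder(h = 647, r = 23);
translate([1010, 933, 0]) cylinder(h = 647, r = 23);
translate([373, -641, 0]) {
  translate([0, 0, 392]) cube([298, 321, 24]);
  cube([26, 26, 392]);
  translate([272, 0, 0]) cube([26, 26, 392]);
  translate([0, 295, 0]) cube([26, 26, 392]);
  translate([272, 295, 0]) cube([26, 26, 392]);
}
translate([373, 1287, 0]) {
  translate([0, 0, 392]) cube([298, 321, 24]);
  cube([26, 26, 392]);
  translate([272, 0, 0]) cube([26, 26, 392]);
  translate([0, 295, 0]) cube([26, 26, 392]);
  translate([272, 295, 0]) cube([26, 26, 392]);
}
translate([-618, 323, 0]) {
  translate([0, 0, 392]) cube([298, 321, 24]);
  cube([26, 26, 392]);
  translate([272, 0, 0]) cube([26, 26, 392]);
  translate([0, 295, 0]) cube([26, 26, 392]);
  translate([272, 295, 0]) cube([26, 26, 392]);
}
translate([1364, 323, 0]) {
  translate([0, 0, 392]) cube([298, 321, 24]);
  cube([26, 26, 392]);
  translate([272, 0, 0]) cube([26, 26, 392]);
  translate([0, 295, 0]) cube([26, 26, 392]);
  translate([272, 295, 0]) cube([26, 26, 392]);
}
translate([0, 0, 688]) {
  cube([78, 39, 439]);
  translate([419, 0, 0]) cube([78, 39, 439]);
  translate([78, 0, 0]) cube([341, 39, 78]);
  translate([78, 0, 361]) cube([341, 39, 78]);
}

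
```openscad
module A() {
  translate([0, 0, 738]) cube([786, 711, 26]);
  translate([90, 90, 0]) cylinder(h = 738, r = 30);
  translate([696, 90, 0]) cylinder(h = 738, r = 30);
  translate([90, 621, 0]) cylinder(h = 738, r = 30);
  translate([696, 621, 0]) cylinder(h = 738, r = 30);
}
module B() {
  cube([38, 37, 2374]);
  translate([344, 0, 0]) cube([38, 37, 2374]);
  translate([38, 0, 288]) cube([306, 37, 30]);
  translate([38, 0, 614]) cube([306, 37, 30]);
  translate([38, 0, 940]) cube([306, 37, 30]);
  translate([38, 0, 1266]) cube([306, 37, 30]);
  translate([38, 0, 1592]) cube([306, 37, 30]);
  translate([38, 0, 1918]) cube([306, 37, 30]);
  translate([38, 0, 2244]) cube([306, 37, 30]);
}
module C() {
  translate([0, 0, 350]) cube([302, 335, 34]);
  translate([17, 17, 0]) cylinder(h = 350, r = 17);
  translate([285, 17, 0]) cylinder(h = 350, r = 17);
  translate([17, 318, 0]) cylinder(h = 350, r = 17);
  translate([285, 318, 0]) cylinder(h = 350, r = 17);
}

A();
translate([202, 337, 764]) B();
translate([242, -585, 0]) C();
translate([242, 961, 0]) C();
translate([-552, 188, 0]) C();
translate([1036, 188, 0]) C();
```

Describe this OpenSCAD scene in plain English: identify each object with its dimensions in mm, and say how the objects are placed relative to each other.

A is a table: top 786 mm (x) × 711 mm (y), 26 mm thick, upper face at z = 764 mm, on four round legs of 60 mm diameter, each leg's bounding box inset 60 mm from the nearest pair of top edges, running from z = 0 to the bottom of the top.

B is a wooden ladder with two side rails of 38×37 mm section and 2374 mm height, set 382 mm apart overall. Between them run 7 rectangular rungs (37 mm deep, 30 mm thick), front faces flush with the rails' −y face. The bottom of the first rung is 288 mm above the floor and each subsequent rung is 326 mm higher than the one below.

C is a simple wooden stool: a rectangular seat 302 mm (x) by 335 mm (y), 34 mm thick, top face at z = 384 mm, on four round legs, each 34 mm in diameter. The legs rest on z = 0, each leg's axis is inset half a diameter from the nearest pair of seat edges (so the leg's bounding box is flush with the corner).

The ladder is on top of the table, centred. Four stools sit around the table at the −y, +y, −x, +x sides.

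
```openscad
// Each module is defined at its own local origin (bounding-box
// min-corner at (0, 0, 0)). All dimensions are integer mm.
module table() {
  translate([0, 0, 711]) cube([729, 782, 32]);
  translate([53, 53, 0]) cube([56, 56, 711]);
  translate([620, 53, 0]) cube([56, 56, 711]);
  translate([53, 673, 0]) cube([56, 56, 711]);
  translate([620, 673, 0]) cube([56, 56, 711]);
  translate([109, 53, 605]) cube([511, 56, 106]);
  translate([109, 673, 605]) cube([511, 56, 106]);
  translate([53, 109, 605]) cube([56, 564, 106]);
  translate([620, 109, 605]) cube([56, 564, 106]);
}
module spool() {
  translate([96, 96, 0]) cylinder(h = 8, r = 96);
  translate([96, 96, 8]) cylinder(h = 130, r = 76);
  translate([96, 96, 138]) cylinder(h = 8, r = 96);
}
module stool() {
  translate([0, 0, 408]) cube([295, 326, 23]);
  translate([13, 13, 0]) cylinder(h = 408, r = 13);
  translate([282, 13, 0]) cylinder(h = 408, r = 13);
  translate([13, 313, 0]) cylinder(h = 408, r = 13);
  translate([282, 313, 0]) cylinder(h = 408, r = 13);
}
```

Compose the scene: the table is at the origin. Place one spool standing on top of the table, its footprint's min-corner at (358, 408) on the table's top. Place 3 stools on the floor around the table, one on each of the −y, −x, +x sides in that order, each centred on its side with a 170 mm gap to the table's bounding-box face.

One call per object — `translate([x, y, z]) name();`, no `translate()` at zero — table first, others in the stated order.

table();
translate([358, 408, 743]) spool();
translate([217, -496, 0]) stool();
translate([-465, 228, 0]) stool();
translate([899, 228, 0]) stool();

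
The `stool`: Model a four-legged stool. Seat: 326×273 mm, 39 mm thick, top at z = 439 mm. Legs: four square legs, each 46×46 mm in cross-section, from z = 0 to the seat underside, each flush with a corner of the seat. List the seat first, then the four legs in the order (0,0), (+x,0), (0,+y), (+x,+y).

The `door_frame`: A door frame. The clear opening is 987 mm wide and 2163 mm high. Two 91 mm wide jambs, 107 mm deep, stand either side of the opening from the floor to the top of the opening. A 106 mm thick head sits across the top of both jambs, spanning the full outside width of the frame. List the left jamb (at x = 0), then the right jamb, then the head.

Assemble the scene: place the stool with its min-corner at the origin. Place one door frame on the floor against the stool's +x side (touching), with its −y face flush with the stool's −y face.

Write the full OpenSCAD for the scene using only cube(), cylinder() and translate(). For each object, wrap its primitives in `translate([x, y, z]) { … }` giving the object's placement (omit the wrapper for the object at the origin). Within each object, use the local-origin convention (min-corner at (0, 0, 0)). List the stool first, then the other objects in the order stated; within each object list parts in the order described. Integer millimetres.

translate([0, 0, 400]) cube([326, 273, 39]);
cube([46, 46, 400]);
translate([280, 0, 0]) cube([46, 46, 400]);
translate([0, 227, 0]) cube([46, 46, 400]);
translate([280, 227, 0]) cube([46, 46, 400]);
translate([326, 0, 0]) {
  cube([91, 107, 2163]);
  translate([1078, 0, 0]) cube([91, 107, 2163]);
  translate([0, 0, 2163]) cube([1169, 107, 106]);
}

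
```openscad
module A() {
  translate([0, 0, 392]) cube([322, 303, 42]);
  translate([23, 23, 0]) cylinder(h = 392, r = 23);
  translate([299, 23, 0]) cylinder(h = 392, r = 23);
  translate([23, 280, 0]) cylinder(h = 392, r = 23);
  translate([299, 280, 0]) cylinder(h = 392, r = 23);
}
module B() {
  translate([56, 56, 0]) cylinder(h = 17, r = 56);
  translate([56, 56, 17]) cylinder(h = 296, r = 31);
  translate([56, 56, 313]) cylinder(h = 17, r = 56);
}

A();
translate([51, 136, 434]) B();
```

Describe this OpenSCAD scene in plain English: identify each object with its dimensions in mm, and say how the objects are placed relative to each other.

A is a simple wooden stool: a rectangular seat 322 mm (x) by 303 mm (y), 42 mm thick, top face at z = 434 mm, on four round legs, each 46 mm in diameter. The legs rest on z = 0, each leg's axis is inset half a diameter from the nearest pair of seat edges (so the leg's bounding box is flush with the corner).

B is a spool: two coaxial disc flanges of radius 56 mm and thickness 17 mm, joined by a core cylinder of radius 31 mm and height 296 mm. The lower flange rests on z = 0 and the three cylinders share a vertical axis.

The spool is on top of the stool.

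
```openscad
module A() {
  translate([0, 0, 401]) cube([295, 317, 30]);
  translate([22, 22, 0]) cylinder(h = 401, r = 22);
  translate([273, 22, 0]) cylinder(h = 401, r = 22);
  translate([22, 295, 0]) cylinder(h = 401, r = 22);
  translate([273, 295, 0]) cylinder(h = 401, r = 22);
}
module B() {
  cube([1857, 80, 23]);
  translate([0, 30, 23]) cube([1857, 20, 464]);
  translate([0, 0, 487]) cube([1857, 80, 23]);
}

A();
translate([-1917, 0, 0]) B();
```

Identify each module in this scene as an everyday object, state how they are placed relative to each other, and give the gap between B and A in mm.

A is a stool. B is an I-beam. The I-beam is on the floor beside the stool on its −x side. The gap between the I-beam and the stool is 60 mm.

The I-beam's nearest face is 60 mm from the stool's −x face.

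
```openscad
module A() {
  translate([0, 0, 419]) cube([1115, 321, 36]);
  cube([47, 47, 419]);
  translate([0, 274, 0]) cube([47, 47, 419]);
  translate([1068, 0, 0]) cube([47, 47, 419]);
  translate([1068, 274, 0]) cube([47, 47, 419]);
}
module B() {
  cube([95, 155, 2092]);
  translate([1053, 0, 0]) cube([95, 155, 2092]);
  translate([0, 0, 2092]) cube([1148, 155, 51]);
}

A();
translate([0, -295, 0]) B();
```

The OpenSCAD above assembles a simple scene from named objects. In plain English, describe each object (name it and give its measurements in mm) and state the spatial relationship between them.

A is a long wooden bench with a 1115 mm (x) × 321 mm (y) seat, 36 mm thick, its top surface 455 mm above the floor. Four 47 mm square legs at the seat corners, flush with the edges, run from z = 0 to the seat underside.

B is a rectangular door frame: two vertical jambs of 95×155 mm section, 2092 mm tall, with a clear opening 958 mm wide between their inner faces. A header 51 mm tall and 155 mm deep lies on top of the jambs and spans the full outside width.

The door frame is on the floor beside the bench on its −y side.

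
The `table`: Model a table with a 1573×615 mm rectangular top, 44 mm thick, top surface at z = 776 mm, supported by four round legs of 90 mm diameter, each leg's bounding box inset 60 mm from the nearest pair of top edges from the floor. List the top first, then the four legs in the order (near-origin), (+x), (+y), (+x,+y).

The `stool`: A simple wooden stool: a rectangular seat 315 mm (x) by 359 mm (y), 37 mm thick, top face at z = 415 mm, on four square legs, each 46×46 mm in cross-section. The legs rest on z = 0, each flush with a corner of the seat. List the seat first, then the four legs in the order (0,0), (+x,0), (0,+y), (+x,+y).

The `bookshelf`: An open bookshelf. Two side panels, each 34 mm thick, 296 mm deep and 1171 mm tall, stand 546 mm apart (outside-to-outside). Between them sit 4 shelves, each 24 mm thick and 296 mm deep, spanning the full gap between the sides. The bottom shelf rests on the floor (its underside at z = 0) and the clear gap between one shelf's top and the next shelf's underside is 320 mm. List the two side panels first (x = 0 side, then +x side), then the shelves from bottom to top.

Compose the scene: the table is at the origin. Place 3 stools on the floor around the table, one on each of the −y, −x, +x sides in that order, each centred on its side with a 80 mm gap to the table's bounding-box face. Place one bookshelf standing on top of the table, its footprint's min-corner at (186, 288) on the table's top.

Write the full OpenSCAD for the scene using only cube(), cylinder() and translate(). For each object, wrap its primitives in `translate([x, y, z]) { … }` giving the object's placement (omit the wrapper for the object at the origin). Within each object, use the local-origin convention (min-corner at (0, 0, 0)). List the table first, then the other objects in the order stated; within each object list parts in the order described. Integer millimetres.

translate([0, 0, 732]) cube([1573, 615, 44]);
translate([105, 105, 0]) cylinder(h = 732, r = 45);
translate([1468, 105, 0]) cylinder(h = 732, r = 45);
translate([105, 510, 0]) cylinder(h = 732, r = 45);
translate([1468, 510, 0]) cylinder(h = 732, r = 45);
translate([629, -439, 0]) {
  translate([0, 0, 378]) cube([315, 359, 37]);
  cube([46, 46, 378]);
  translate([269, 0, 0]) cube([46, 46, 378]);
  translate([0, 313, 0]) cube([46, 46, 378]);
  translate([269, 313, 0]) cube([46, 46, 378]);
}
translate([-395, 128, 0]) {
  translate([0, 0, 378]) cube([315, 359, 37]);
  cube([46, 46, 378]);
  translate([269, 0, 0]) cube([46, 46, 378]);
  translate([0, 313, 0]) cube([46, 46, 378]);
  translate([269, 313, 0]) cube([46, 46, 378]);
}
translate([1653, 128, 0]) {
  translate([0, 0, 378]) cube([315, 359, 37]);
  cube([46, 46, 378]);
  translate([269, 0, 0]) cube([46, 46, 378]);
  translate([0, 313, 0]) cube([46, 46, 378]);
  translate([269, 313, 0]) cube([46, 46, 378]);
}
translate([186, 288, 776]) {
  cube([34, 296, 1171]);
  translate([512, 0, 0]) cube([34, 296, 1171]);
  translate([34, 0, 0]) cube([478, 296, 24]);
  translate([34, 0, 344]) cube([478, 296, 24]);
  translate([34, 0, 688]) cube([478, 296, 24]);
  translate([34, 0, 1032]) cube([478, 296, 24]);
}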